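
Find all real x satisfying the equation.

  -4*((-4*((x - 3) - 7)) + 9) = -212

Step 1. [-4*((-4*((x - 3) - 7)) + 9) = -212] divide by the outer -4 ⇒ div: (-4*((x - 3) - 7)) + 9 = 53.
Step 2. [(-4*((x - 3) - 7)) + 9 = 53] 9 comes off first (subtract 9) ⇒ sub: -4*((x - 3) - 7) = 44.
Step 3. [-4*((x - 3) - 7) = 44] divide by the outer -4, so div: (x - 3) - 7 = -11.
Step 4. [(x - 3) - 7 = -11] the outer -7 inverts by adding 7. So sub: x - 3 = -4.
Step 5. [x - 3 = -4] peel the -3: add 3 from each side ⇒ sub: x = -1.

Answer: x ∈ {-1}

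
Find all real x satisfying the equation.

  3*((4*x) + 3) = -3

Step 1. [3*((4*x) + 3) = -3] 3·(inner) — divide through by 3, so div: (4*x) + 3 = -1.
Step 2. [(4*x) + 3 = -1] 3 comes off first (subtract 3) ⇒ sub: 4*x = -4.
Step 3. [4*x = -4] LHS = 4·(…); ÷4 both sides, so div: x = -1.

Answer: x ∈ {-1}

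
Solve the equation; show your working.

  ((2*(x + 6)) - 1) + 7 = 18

Step 1. [((2*(x + 6)) - 1) + 7 = 18] peel the +7: subtract 7 from each side. So sub: (2*(x + 6)) - 1 = 11.
Step 2. [(2*(x + 6)) - 1 = 11] -1 is outermost — add 1 both sides, so sub: 2*(x + 6) = 12.
Step 3. [2*(x + 6) = 12] leading coefficient 2: divide by 2 ⇒ div: x + 6 = 6.
Step 4. [x + 6 = 6] subtract 6: x sits inside (… + 6), so sub: x = 0.

Answer: x ∈ {0}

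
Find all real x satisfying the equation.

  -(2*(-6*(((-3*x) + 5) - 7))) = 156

Step 1. [-(2*(-6*(((-3*x) + 5) - 7))) = 156] LHS negated; negate both sides. So neg: 2*(-6*(((-3*x) + 5) - 7)) = -156.
Step 2. [2*(-6*(((-3*x) + 5) - 7)) = -156] LHS = 2·(…); ÷2 both sides. So div: -6*(((-3*x) + 5) - 7) = -78.
Step 3. [-6*(((-3*x) + 5) - 7) = -78] -6 out front; divide by -6, so div: ((-3*x) + 5) - 7 = 13.
Step 4. [((-3*x) + 5) - 7 = 13] peel the -7: add 7 from each side. So sub: (-3*x) + 5 = 20.
Step 5. [(-3*x) + 5 = 20] peel the +5: subtract 5 from each side, so sub: -3*x = 15.
Step 6. [-3*x = 15] divide by the outer -3. So div: x = -5.

Answer: x ∈ {-5}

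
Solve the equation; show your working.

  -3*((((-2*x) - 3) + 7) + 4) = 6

Step 1. [-3*((((-2*x) - 3) + 7) + 4) = 6] leading coefficient -3: divide by -3, so div: (((-2*x) - 3) + 7) + 4 = -2.
Step 2. [(((-2*x) - 3) + 7) + 4 = -2] peel the +4: subtract 4 from each side, so sub: ((-2*x) - 3) + 7 = -6.
Step 3. [((-2*x) - 3) + 7 = -6] subtract 7: x sits inside (… + 7). So sub: (-2*x) - 3 = -13.
Step 4. [(-2*x) - 3 = -13] peel the -3: add 3 from each side. So sub: -2*x = -10.
Step 5. [-2*x = -10] -2 out front; divide by -2 ⇒ div: x = 5.

Answer: x ∈ {5}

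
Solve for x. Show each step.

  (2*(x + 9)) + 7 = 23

Step 1. [(2*(x + 9)) + 7 = 23] subtract 7: x sits inside (… + 7). So sub: 2*(x + 9) = 16.
Step 2. [2*(x + 9) = 16] 2 out front; divide by 2 ⇒ div: x + 9 = 8.
Step 3. [x + 9 = 8] the outer +9 inverts by subtracting 9 ⇒ sub: x = -1.

Answer: x ∈ {-1}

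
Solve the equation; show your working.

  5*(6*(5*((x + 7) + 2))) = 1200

Step 1. [5*(6*(5*((x + 7) + 2))) = 1200] 5 out front; divide by 5 ⇒ div: 6*(5*((x + 7) + 2)) = 240.
Step 2. [6*(5*((x + 7) + 2)) = 240] leading coefficient 6: divide by 6, so div: 5*((x + 7) + 2) = 40.
Step 3. [5*((x + 7) + 2) = 40] 5·(inner) — divide through by 5, so div: (x + 7) + 2 = 8.
Step 4. [(x + 7) + 2 = 8] +2 is outermost — subtract 2 both sides, so sub: x + 7 = 6.
Step 5. [x + 7 = 6] peel the +7: subtract 7 from each side. So sub: x = -1.

Answer: x ∈ {-1}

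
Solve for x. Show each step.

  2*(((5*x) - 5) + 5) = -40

Step 1. [2*(((5*x) - 5) + 5) = -40] 2 out front; divide by 2. So div: ((5*x) - 5) + 5 = -20.
Step 2. [((5*x) - 5) + 5 = -20] subtract 5: x sits inside (… + 5), so sub: (5*x) - 5 = -25.
Step 3. [(5*x) - 5 = -25] 5 comes off first (add 5). So sub: 5*x = -20.
Step 4. [5*x = -20] divide by the outer 5, so div: x = -4.

Answer: x ∈ {-4}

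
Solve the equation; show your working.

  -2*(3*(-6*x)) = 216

Step 1. [-2*(3*(-6*x)) = 216] LHS = -2·(…); ÷-2 both sides, so div: 3*(-6*x) = -108.
Step 2. [3*(-6*x) = -108] leading coefficient 3: divide by 3 ⇒ div: -6*x = -36.
Step 3. [-6*x = -36] divide by the outer -6 ⇒ div: x = 6.

Answer: x ∈ {6}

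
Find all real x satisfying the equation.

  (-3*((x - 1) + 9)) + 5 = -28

Step 1. [(-3*((x - 1) + 9)) + 5 = -28] 5 comes off first (subtract 5) ⇒ sub: -3*((x - 1) + 9) = -33.
Step 2. [-3*((x - 1) + 9) = -33] -3·(inner) — divide through by -3. So div: (x - 1) + 9 = 11.
Step 3. [(x - 1) + 9 = 11] peel the +9: subtract 9 from each side. So sub: x - 1 = 2.
Step 4. [x - 1 = 2] peel the -1: add 1 from each side, so sub: x = 3.

Answer: x ∈ {3}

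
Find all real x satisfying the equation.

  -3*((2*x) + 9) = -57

Step 1. [-3*((2*x) + 9) = -57] -3·(inner) — divide through by -3 ⇒ div: (2*x) + 9 = 19.
Step 2. [(2*x) + 9 = 19] subtract 9: x sits inside (… + 9). So sub: 2*x = 10.
Step 3. [2*x = 10] LHS = 2·(…); ÷2 both sides, so div: x = 5.

Answer: x ∈ {5}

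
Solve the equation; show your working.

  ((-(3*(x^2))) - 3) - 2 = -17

Step 1. [((-(3*(x^2))) - 3) - 2 = -17] peel the -2: add 2 from each side ⇒ sub: (-(3*(x^2))) - 3 = -15.
Step 2. [(-(3*(x^2))) - 3 = -15] 3 comes off first (add 3) ⇒ sub: -(3*(x^2)) = -12.
Step 3. [-(3*(x^2)) = -12] leading − — multiply by −1. So neg: 3*(x^2) = 12.
Step 4. [3*(x^2) = 12] LHS = 3·(…); ÷3 both sides. So div: x^2 = 4.
Step 5. [x^2 = 4] √ both sides: 4 ≥ 0 gives two branches, so sqrt: x = 2 or -2.

Answer: x ∈ {-2, 2}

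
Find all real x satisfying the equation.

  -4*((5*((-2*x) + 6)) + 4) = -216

Step 1. [-4*((5*((-2*x) + 6)) + 4) = -216] -4·(inner) — divide through by -4 ⇒ div: (5*((-2*x) + 6)) + 4 = 54.
Step 2. [(5*((-2*x) + 6)) + 4 = 54] subtract 4: x sits inside (… + 4) ⇒ sub: 5*((-2*x) + 6) = 50.
Step 3. [5*((-2*x) + 6) = 50] 5·(inner) — divide through by 5, so div: (-2*x) + 6 = 10.
Step 4. [(-2*x) + 6 = 10] -2 | LHS and -2 | 10: pull -2 out, so factor: x - 3 = -5.
Step 5. [x - 3 = -5] -3 is outermost — add 3 both sides, so sub: x = -2.

Answer: x ∈ {-2}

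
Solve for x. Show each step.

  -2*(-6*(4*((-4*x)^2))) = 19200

Step 1. [-2*(-6*(4*((-4*x)^2))) = 19200] -2 out front; divide by -2 ⇒ div: -6*(4*((-4*x)^2)) = -9600.
Step 2. [-6*(4*((-4*x)^2)) = -9600] -6·(inner) — divide through by -6. So div: 4*((-4*x)^2) = 1600.
Step 3. [4*((-4*x)^2) = 1600] 4 out front; divide by 4, so div: (-4*x)^2 = 400.
Step 4. [(-4*x)^2 = 400] 400 ≥ 0, LHS is (·)² — take ±√. So sqrt: -4*x = 20 or -20.
Step 5. [-4*x = 20 or -20] LHS = -4·(…); ÷-4 both sides ⇒ div: x = -5 or 5.

Answer: x ∈ {-5, 5}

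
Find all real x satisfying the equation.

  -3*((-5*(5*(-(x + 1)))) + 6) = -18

Step 1. [-3*((-5*(5*(-(x + 1)))) + 6) = -18] LHS = -3·(…); ÷-3 both sides ⇒ div: (-5*(5*(-(x + 1)))) + 6 = 6.
Step 2. [(-5*(5*(-(x + 1)))) + 6 = 6] the outer +6 inverts by subtracting 6. So sub: -5*(5*(-(x + 1))) = 0.
Step 3. [-5*(5*(-(x + 1))) = 0] -5 out front; divide by -5 ⇒ div: 5*(-(x + 1)) = 0.
Step 4. [5*(-(x + 1)) = 0] leading coefficient 5: divide by 5. So div: -(x + 1) = 0.
Step 5. [-(x + 1) = 0] flip signs both sides ⇒ neg: x + 1 = 0.
Step 6. [x + 1 = 0] peel the +1: subtract 1 from each side. So sub: x = -1.

Answer: x ∈ {-1}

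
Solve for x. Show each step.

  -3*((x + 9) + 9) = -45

Step 1. [-3*((x + 9) + 9) = -45] leading coefficient -3: divide by -3. So div: (x + 9) + 9 = 15.
Step 2. [(x + 9) + 9 = 15] +9 is outermost — subtract 9 both sides ⇒ sub: x + 9 = 6.
Step 3. [x + 9 = 6] the outer +9 inverts by subtracting 9. So sub: x = -3.

Answer: x ∈ {-3}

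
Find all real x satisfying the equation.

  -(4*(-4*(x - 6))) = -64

Step 1. [-(4*(-4*(x - 6))) = -64] LHS negated; negate both sides, so neg: 4*(-4*(x - 6)) = 64.
Step 2. [4*(-4*(x - 6)) = 64] LHS = 4·(…); ÷4 both sides ⇒ div: -4*(x - 6) = 16.
Step 3. [-4*(x - 6) = 16] divide by the outer -4, so div: x - 6 = -4.
Step 4. [x - 6 = -4] add 6: x sits inside (… - 6) ⇒ sub: x = 2.

Answer: x ∈ {2}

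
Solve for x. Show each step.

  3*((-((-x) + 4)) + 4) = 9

Step 1. [3*((-((-x) + 4)) + 4) = 9] leading coefficient 3: divide by 3, so div: (-((-x) + 4)) + 4 = 3.
Step 2. [(-((-x) + 4)) + 4 = 3] 4 comes off first (subtract 4) ⇒ sub: -((-x) + 4) = -1.
Step 3. [-((-x) + 4) = -1] leading − — multiply by −1. So neg: (-x) + 4 = 1.
Step 4. [(-x) + 4 = 1] 4 comes off first (subtract 4). So sub: -x = -3.
Step 5. [-x = -3] leading − — multiply by −1, so neg: x = 3.

Answer: x ∈ {3}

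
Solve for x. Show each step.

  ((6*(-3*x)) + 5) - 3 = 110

Step 1. [((6*(-3*x)) + 5) - 3 = 110] -3 is outermost — add 3 both sides ⇒ sub: (6*(-3*x)) + 5 = 113.
Step 2. [(6*(-3*x)) + 5 = 113] subtract 5: x sits inside (… + 5), so sub: 6*(-3*x) = 108.
Step 3. [6*(-3*x) = 108] divide by the outer 6. So div: -3*x = 18.
Step 4. [-3*x = 18] -3·(inner) — divide through by -3. So div: x = -6.

Answer: x ∈ {-6}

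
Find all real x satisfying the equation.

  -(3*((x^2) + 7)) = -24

Step 1. [-(3*((x^2) + 7)) = -24] LHS negated; negate both sides ⇒ neg: 3*((x^2) + 7) = 24.
Step 2. [3*((x^2) + 7) = 24] divide by the outer 3, so div: (x^2) + 7 = 8.
Step 3. [(x^2) + 7 = 8] +7 is outermost — subtract 7 both sides ⇒ sub: x^2 = 1.
Step 4. [x^2 = 1] √ both sides: 1 ≥ 0 gives two branches. So sqrt: x = 1 or -1.

Answer: x ∈ {-1, 1}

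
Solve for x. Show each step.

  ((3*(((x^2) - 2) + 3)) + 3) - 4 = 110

Step 1. [((3*(((x^2) - 2) + 3)) + 3) - 4 = 110] peel the -4: add 4 from each side. So sub: (3*(((x^2) - 2) + 3)) + 3 = 114.
Step 2. [(3*(((x^2) - 2) + 3)) + 3 = 114] peel the +3: subtract 3 from each side. So sub: 3*(((x^2) - 2) + 3) = 111.
Step 3. [3*(((x^2) - 2) + 3) = 111] divide by the outer 3 ⇒ div: ((x^2) - 2) + 3 = 37.
Step 4. [((x^2) - 2) + 3 = 37] subtract 3: x sits inside (… + 3) ⇒ sub: (x^2) - 2 = 34.
Step 5. [(x^2) - 2 = 34] add 2: x sits inside (… - 2) ⇒ sub: x^2 = 36.
Step 6. [x^2 = 36] 36 ≥ 0, LHS is (·)² — take ±√. So sqrt: x = 6 or -6.

Answer: x ∈ {-6, 6}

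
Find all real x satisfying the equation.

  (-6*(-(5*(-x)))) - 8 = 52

Step 1. [(-6*(-(5*(-x)))) - 8 = 52] -8 is outermost — add 8 both sides ⇒ sub: -6*(-(5*(-x))) = 60.
Step 2. [-6*(-(5*(-x))) = 60] leading coefficient -6: divide by -6 ⇒ div: -(5*(-x)) = -10.
Step 3. [-(5*(-x)) = -10] LHS negated; negate both sides. So neg: 5*(-x) = 10.
Step 4. [5*(-x) = 10] 5 out front; divide by 5. So div: -x = 2.
Step 5. [-x = 2] LHS negated; negate both sides, so neg: x = -2.

Answer: x ∈ {-2}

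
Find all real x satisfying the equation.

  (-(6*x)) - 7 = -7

Step 1. [(-(6*x)) - 7 = -7] add 7: x sits inside (… - 7), so sub: -(6*x) = 0.
Step 2. [-(6*x) = 0] flip signs both sides ⇒ neg: 6*x = 0.
Step 3. [6*x = 0] divide by the outer 6. So div: x = 0.

Answer: x ∈ {0}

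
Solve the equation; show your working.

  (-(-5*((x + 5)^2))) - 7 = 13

Step 1. [(-(-5*((x + 5)^2))) - 7 = 13] add 7: x sits inside (… - 7) ⇒ sub: -(-5*((x + 5)^2)) = 20.
Step 2. [-(-5*((x + 5)^2)) = 20] leading − — multiply by −1. So neg: -5*((x + 5)^2) = -20.
Step 3. [-5*((x + 5)^2) = -20] LHS = -5·(…); ÷-5 both sides, so div: (x + 5)^2 = 4.
Step 4. [(x + 5)^2 = 4] √ both sides: 4 ≥ 0 gives two branches, so sqrt: x + 5 = 2 or -2.
Step 5. [x + 5 = 2 or -2] peel the +5: subtract 5 from each side, so sub: x = -3 or -7.

Answer: x ∈ {-7, -3}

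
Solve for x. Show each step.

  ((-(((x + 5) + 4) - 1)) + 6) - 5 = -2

Step 1. [((-(((x + 5) + 4) - 1)) + 6) - 5 = -2] peel the -5: add 5 from each side ⇒ sub: (-(((x + 5) + 4) - 1)) + 6 = 3.
Step 2. [(-(((x + 5) + 4) - 1)) + 6 = 3] the outer +6 inverts by subtracting 6 ⇒ sub: -(((x + 5) + 4) - 1) = -3.
Step 3. [-(((x + 5) + 4) - 1) = -3] LHS negated; negate both sides ⇒ neg: ((x + 5) + 4) - 1 = 3.
Step 4. [((x + 5) + 4) - 1 = 3] peel the -1: add 1 from each side. So sub: (x + 5) + 4 = 4.
Step 5. [(x + 5) + 4 = 4] +4 is outermost — subtract 4 both sides. So sub: x + 5 = 0.
Step 6. [x + 5 = 0] peel the +5: subtract 5 from each side ⇒ sub: x = -5.

Answer: x ∈ {-5}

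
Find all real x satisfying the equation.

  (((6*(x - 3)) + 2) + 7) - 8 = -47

Step 1. [(((6*(x - 3)) + 2) + 7) - 8 = -47] 8 comes off first (add 8). So sub: ((6*(x - 3)) + 2) + 7 = -39.
Step 2. [((6*(x - 3)) + 2) + 7 = -39] the outer +7 inverts by subtracting 7. So sub: (6*(x - 3)) + 2 = -46.
Step 3. [(6*(x - 3)) + 2 = -46] 2 comes off first (subtract 2) ⇒ sub: 6*(x - 3) = -48.
Step 4. [6*(x - 3) = -48] 6 out front; divide by 6, so div: x - 3 = -8.
Step 5. [x - 3 = -8] -3 is outermost — add 3 both sides. So sub: x = -5.

Answer: x ∈ {-5}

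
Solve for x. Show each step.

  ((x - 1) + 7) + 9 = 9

Step 1. [((x - 1) + 7) + 9 = 9] +9 is outermost — subtract 9 both sides, so sub: (x - 1) + 7 = 0.
Step 2. [(x - 1) + 7 = 0] +7 is outermost — subtract 7 both sides ⇒ sub: x - 1 = -7.
Step 3. [x - 1 = -7] peel the -1: add 1 from each side. So sub: x = -6.

Answer: x ∈ {-6}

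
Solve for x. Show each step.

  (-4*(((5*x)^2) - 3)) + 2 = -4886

Step 1. [(-4*(((5*x)^2) - 3)) + 2 = -4886] subtract 2: x sits inside (… + 2). So sub: -4*(((5*x)^2) - 3) = -4888.
Step 2. [-4*(((5*x)^2) - 3) = -4888] -4 out front; divide by -4. So div: ((5*x)^2) - 3 = 1222.
Step 3. [((5*x)^2) - 3 = 1222] the outer -3 inverts by adding 3. So sub: (5*x)^2 = 1225.
Step 4. [(5*x)^2 = 1225] 1225 ≥ 0, LHS is (·)² — take ±√. So sqrt: 5*x = 35 or -35.
Step 5. [5*x = 35 or -35] 5·(inner) — divide through by 5. So div: x = 7 or -7.

Answer: x ∈ {-7, 7}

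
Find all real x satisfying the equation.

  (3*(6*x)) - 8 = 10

Step 1. [(3*(6*x)) - 8 = 10] 8 comes off first (add 8) ⇒ sub: 3*(6*x) = 18.
Step 2. [3*(6*x) = 18] LHS = 3·(…); ÷3 both sides. So div: 6*x = 6.
Step 3. [6*x = 6] leading coefficient 6: divide by 6, so div: x = 1.

Answer: x ∈ {1}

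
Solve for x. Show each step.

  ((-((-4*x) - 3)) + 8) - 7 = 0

Step 1. [((-((-4*x) - 3)) + 8) - 7 = 0] add 7: x sits inside (… - 7). So sub: (-((-4*x) - 3)) + 8 = 7.
Step 2. [(-((-4*x) - 3)) + 8 = 7] 8 comes off first (subtract 8). So sub: -((-4*x) - 3) = -1.
Step 3. [-((-4*x) - 3) = -1] LHS negated; negate both sides ⇒ neg: (-4*x) - 3 = 1.
Step 4. [(-4*x) - 3 = 1] peel the -3: add 3 from each side. So sub: -4*x = 4.
Step 5. [-4*x = 4] divide by the outer -4. So div: x = -1.

Answer: x ∈ {-1}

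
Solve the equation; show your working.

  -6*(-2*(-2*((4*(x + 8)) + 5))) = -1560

Step 1. [-6*(-2*(-2*((4*(x + 8)) + 5))) = -1560] divide by the outer -6, so div: -2*(-2*((4*(x + 8)) + 5)) = 260.
Step 2. [-2*(-2*((4*(x + 8)) + 5)) = 260] LHS = -2·(…); ÷-2 both sides. So div: -2*((4*(x + 8)) + 5) = -130.
Step 3. [-2*((4*(x + 8)) + 5) = -130] divide by the outer -2 ⇒ div: (4*(x + 8)) + 5 = 65.
Step 4. [(4*(x + 8)) + 5 = 65] subtract 5: x sits inside (… + 5). So sub: 4*(x + 8) = 60.
Step 5. [4*(x + 8) = 60] 4·(inner) — divide through by 4. So div: x + 8 = 15.
Step 6. [x + 8 = 15] subtract 8: x sits inside (… + 8). So sub: x = 7.

Answer: x ∈ {7}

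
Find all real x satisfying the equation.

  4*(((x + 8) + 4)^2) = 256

Step 1. [4*(((x + 8) + 4)^2) = 256] divide by the outer 4 ⇒ div: ((x + 8) + 4)^2 = 64.
Step 2. [((x + 8) + 4)^2 = 64] √ both sides: 64 ≥ 0 gives two branches. So sqrt: (x + 8) + 4 = 8 or -8.
Step 3. [(x + 8) + 4 = 8 or -8] peel the +4: subtract 4 from each side ⇒ sub: x + 8 = 4 or -12.
Step 4. [x + 8 = 4 or -12] 8 comes off first (subtract 8) ⇒ sub: x = -4 or -20.

Answer: x ∈ {-20, -4}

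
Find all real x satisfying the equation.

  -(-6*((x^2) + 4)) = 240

Step 1. [-(-6*((x^2) + 4)) = 240] leading − — multiply by −1. So neg: -6*((x^2) + 4) = -240.
Step 2. [-6*((x^2) + 4) = -240] -6·(inner) — divide through by -6 ⇒ div: (x^2) + 4 = 40.
Step 3. [(x^2) + 4 = 40] +4 is outermost — subtract 4 both sides. So sub: x^2 = 36.
Step 4. [x^2 = 36] 36 ≥ 0, LHS is (·)² — take ±√ ⇒ sqrt: x = 6 or -6.

Answer: x ∈ {-6, 6}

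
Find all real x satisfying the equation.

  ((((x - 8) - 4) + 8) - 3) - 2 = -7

Step 1. [((((x - 8) - 4) + 8) - 3) - 2 = -7] add 2: x sits inside (… - 2), so sub: (((x - 8) - 4) + 8) - 3 = -5.
Step 2. [(((x - 8) - 4) + 8) - 3 = -5] 3 comes off first (add 3) ⇒ sub: ((x - 8) - 4) + 8 = -2.
Step 3. [((x - 8) - 4) + 8 = -2] peel the +8: subtract 8 from each side ⇒ sub: (x - 8) - 4 = -10.
Step 4. [(x - 8) - 4 = -10] add 4: x sits inside (… - 4), so sub: x - 8 = -6.
Step 5. [x - 8 = -6] peel the -8: add 8 from each side, so sub: x = 2.

Answer: x ∈ {2}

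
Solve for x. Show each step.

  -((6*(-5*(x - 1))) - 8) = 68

Step 1. [-((6*(-5*(x - 1))) - 8) = 68] leading − — multiply by −1, so neg: (6*(-5*(x - 1))) - 8 = -68.
Step 2. [(6*(-5*(x - 1))) - 8 = -68] the outer -8 inverts by adding 8. So sub: 6*(-5*(x - 1)) = -60.
Step 3. [6*(-5*(x - 1)) = -60] divide by the outer 6 ⇒ div: -5*(x - 1) = -10.
Step 4. [-5*(x - 1) = -10] -5 out front; divide by -5. So div: x - 1 = 2.
Step 5. [x - 1 = 2] peel the -1: add 1 from each side ⇒ sub: x = 3.

Answer: x ∈ {3}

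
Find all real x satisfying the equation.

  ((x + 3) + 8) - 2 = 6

Step 1. [((x + 3) + 8) - 2 = 6] add 2: x sits inside (… - 2), so sub: (x + 3) + 8 = 8.
Step 2. [(x + 3) + 8 = 8] subtract 8: x sits inside (… + 8). So sub: x + 3 = 0.
Step 3. [x + 3 = 0] subtract 3: x sits inside (… + 3) ⇒ sub: x = -3.

Answer: x ∈ {-3}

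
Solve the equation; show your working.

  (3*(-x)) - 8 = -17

Step 1. [(3*(-x)) - 8 = -17] the outer -8 inverts by adding 8. So sub: 3*(-x) = -9.
Step 2. [3*(-x) = -9] LHS = 3·(…); ÷3 both sides ⇒ div: -x = -3.
Step 3. [-x = -3] leading − — multiply by −1. So neg: x = 3.

Answer: x ∈ {3}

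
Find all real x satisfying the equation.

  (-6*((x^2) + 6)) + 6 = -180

Step 1. [(-6*((x^2) + 6)) + 6 = -180] common factor -6 (LHS and -180) — divide through. So factor: ((x^2) + 6) - 1 = 30.
Step 2. [((x^2) + 6) - 1 = 30] add 1: x sits inside (… - 1), so sub: (x^2) + 6 = 31.
Step 3. [(x^2) + 6 = 31] +6 is outermost — subtract 6 both sides. So sub: x^2 = 25.
Step 4. [x^2 = 25] √ both sides: 25 ≥ 0 gives two branches. So sqrt: x = 5 or -5.

Answer: x ∈ {-5, 5}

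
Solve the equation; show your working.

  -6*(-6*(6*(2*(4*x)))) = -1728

Step 1. [-6*(-6*(6*(2*(4*x)))) = -1728] LHS = -6·(…); ÷-6 both sides ⇒ div: -6*(6*(2*(4*x))) = 288.
Step 2. [-6*(6*(2*(4*x))) = 288] LHS = -6·(…); ÷-6 both sides, so div: 6*(2*(4*x)) = -48.
Step 3. [6*(2*(4*x)) = -48] LHS = 6·(…); ÷6 both sides. So div: 2*(4*x) = -8.
Step 4. [2*(4*x) = -8] 2 out front; divide by 2. So div: 4*x = -4.
Step 5. [4*x = -4] LHS = 4·(…); ÷4 both sides, so div: x = -1.

Answer: x ∈ {-1}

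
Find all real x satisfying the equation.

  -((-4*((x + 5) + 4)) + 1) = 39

Step 1. [-((-4*((x + 5) + 4)) + 1) = 39] flip signs both sides, so neg: (-4*((x + 5) + 4)) + 1 = -39.
Step 2. [(-4*((x + 5) + 4)) + 1 = -39] the outer +1 inverts by subtracting 1, so sub: -4*((x + 5) + 4) = -40.
Step 3. [-4*((x + 5) + 4) = -40] -4·(inner) — divide through by -4. So div: (x + 5) + 4 = 10.
Step 4. [(x + 5) + 4 = 10] peel the +4: subtract 4 from each side, so sub: x + 5 = 6.
Step 5. [x + 5 = 6] the outer +5 inverts by subtracting 5, so sub: x = 1.

Answer: x ∈ {1}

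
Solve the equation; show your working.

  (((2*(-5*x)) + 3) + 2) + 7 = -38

Step 1. [(((2*(-5*x)) + 3) + 2) + 7 = -38] subtract 7: x sits inside (… + 7), so sub: ((2*(-5*x)) + 3) + 2 = -45.
Step 2. [((2*(-5*x)) + 3) + 2 = -45] the outer +2 inverts by subtracting 2 ⇒ sub: (2*(-5*x)) + 3 = -47.
Step 3. [(2*(-5*x)) + 3 = -47] the outer +3 inverts by subtracting 3 ⇒ sub: 2*(-5*x) = -50.
Step 4. [2*(-5*x) = -50] 2 out front; divide by 2. So div: -5*x = -25.
Step 5. [-5*x = -25] LHS = -5·(…); ÷-5 both sides, so div: x = 5.

Answer: x ∈ {5}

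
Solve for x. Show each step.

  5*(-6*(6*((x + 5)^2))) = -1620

Step 1. [5*(-6*(6*((x + 5)^2))) = -1620] 5 out front; divide by 5. So div: -6*(6*((x + 5)^2)) = -324.
Step 2. [-6*(6*((x + 5)^2)) = -324] leading coefficient -6: divide by -6, so div: 6*((x + 5)^2) = 54.
Step 3. [6*((x + 5)^2) = 54] LHS = 6·(…); ÷6 both sides, so div: (x + 5)^2 = 9.
Step 4. [(x + 5)^2 = 9] √ both sides: 9 ≥ 0 gives two branches ⇒ sqrt: x + 5 = 3 or -3.
Step 5. [x + 5 = 3 or -3] +5 is outermost — subtract 5 both sides, so sub: x = -2 or -8.

Answer: x ∈ {-8, -2}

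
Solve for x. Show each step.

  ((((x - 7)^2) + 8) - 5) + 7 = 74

Step 1. [((((x - 7)^2) + 8) - 5) + 7 = 74] peel the +7: subtract 7 from each side ⇒ sub: (((x - 7)^2) + 8) - 5 = 67.
Step 2. [(((x - 7)^2) + 8) - 5 = 67] 5 comes off first (add 5) ⇒ sub: ((x - 7)^2) + 8 = 72.
Step 3. [((x - 7)^2) + 8 = 72] +8 is outermost — subtract 8 both sides ⇒ sub: (x - 7)^2 = 64.
Step 4. [(x - 7)^2 = 64] LHS squared, RHS 64 ≥ 0: apply √ (±). So sqrt: x - 7 = 8 or -8.
Step 5. [x - 7 = 8 or -8] -7 is outermost — add 7 both sides, so sub: x = 15 or -1.

Answer: x ∈ {-1, 15}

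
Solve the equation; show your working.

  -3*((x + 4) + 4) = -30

Step 1. [-3*((x + 4) + 4) = -30] leading coefficient -3: divide by -3 ⇒ div: (x + 4) + 4 = 10.
Step 2. [(x + 4) + 4 = 10] +4 is outermost — subtract 4 both sides. So sub: x + 4 = 6.
Step 3. [x + 4 = 6] 4 comes off first (subtract 4). So sub: x = 2.

Answer: x ∈ {2}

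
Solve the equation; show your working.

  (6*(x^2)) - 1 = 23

Step 1. [(6*(x^2)) - 1 = 23] peel the -1: add 1 from each side. So sub: 6*(x^2) = 24.
Step 2. [6*(x^2) = 24] divide by the outer 6. So div: x^2 = 4.
Step 3. [x^2 = 4] √ both sides: 4 ≥ 0 gives two branches, so sqrt: x = 2 or -2.

Answer: x ∈ {-2, 2}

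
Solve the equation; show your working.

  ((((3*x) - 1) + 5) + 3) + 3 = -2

Step 1. [((((3*x) - 1) + 5) + 3) + 3 = -2] peel the +3: subtract 3 from each side, so sub: (((3*x) - 1) + 5) + 3 = -5.
Step 2. [(((3*x) - 1) + 5) + 3 = -5] +3 is outermost — subtract 3 both sides ⇒ sub: ((3*x) - 1) + 5 = -8.
Step 3. [((3*x) - 1) + 5 = -8] the outer +5 inverts by subtracting 5. So sub: (3*x) - 1 = -13.
Step 4. [(3*x) - 1 = -13] peel the -1: add 1 from each side, so sub: 3*x = -12.
Step 5. [3*x = -12] LHS = 3·(…); ÷3 both sides ⇒ div: x = -4.

Answer: x ∈ {-4}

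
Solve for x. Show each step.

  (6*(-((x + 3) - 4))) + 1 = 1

Step 1. [(6*(-((x + 3) - 4))) + 1 = 1] the outer +1 inverts by subtracting 1, so sub: 6*(-((x + 3) - 4)) = 0.
Step 2. [6*(-((x + 3) - 4)) = 0] LHS = 6·(…); ÷6 both sides ⇒ div: -((x + 3) - 4) = 0.
Step 3. [-((x + 3) - 4) = 0] LHS negated; negate both sides ⇒ neg: (x + 3) - 4 = 0.
Step 4. [(x + 3) - 4 = 0] the outer -4 inverts by adding 4, so sub: x + 3 = 4.
Step 5. [x + 3 = 4] 3 comes off first (subtract 3). So sub: x = 1.

Answer: x ∈ {1}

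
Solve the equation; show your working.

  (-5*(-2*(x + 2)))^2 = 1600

Step 1. [(-5*(-2*(x + 2)))^2 = 1600] LHS squared, RHS 1600 ≥ 0: apply √ (±). So sqrt: -5*(-2*(x + 2)) = 40 or -40.
Step 2. [-5*(-2*(x + 2)) = 40 or -40] -5·(inner) — divide through by -5. So div: -2*(x + 2) = -8 or 8.
Step 3. [-2*(x + 2) = -8 or 8] divide by the outer -2. So div: x + 2 = 4 or -4.
Step 4. [x + 2 = 4 or -4] +2 is outermost — subtract 2 both sides, so sub: x = 2 or -6.

Answer: x ∈ {-6, 2}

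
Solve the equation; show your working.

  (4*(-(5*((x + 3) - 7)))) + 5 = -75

Step 1. [(4*(-(5*((x + 3) - 7)))) + 5 = -75] peel the +5: subtract 5 from each side ⇒ sub: 4*(-(5*((x + 3) - 7))) = -80.
Step 2. [4*(-(5*((x + 3) - 7))) = -80] divide by the outer 4, so div: -(5*((x + 3) - 7)) = -20.
Step 3. [-(5*((x + 3) - 7)) = -20] flip signs both sides. So neg: 5*((x + 3) - 7) = 20.
Step 4. [5*((x + 3) - 7) = 20] leading coefficient 5: divide by 5 ⇒ div: (x + 3) - 7 = 4.
Step 5. [(x + 3) - 7 = 4] peel the -7: add 7 from each side, so sub: x + 3 = 11.
Step 6. [x + 3 = 11] +3 is outermost — subtract 3 both sides ⇒ sub: x = 8.

Answer: x ∈ {8}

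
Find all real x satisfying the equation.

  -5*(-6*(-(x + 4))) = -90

Step 1. [-5*(-6*(-(x + 4))) = -90] LHS = -5·(…); ÷-5 both sides ⇒ div: -6*(-(x + 4)) = 18.
Step 2. [-6*(-(x + 4)) = 18] LHS = -6·(…); ÷-6 both sides ⇒ div: -(x + 4) = -3.
Step 3. [-(x + 4) = -3] LHS negated; negate both sides, so neg: x + 4 = 3.
Step 4. [x + 4 = 3] 4 comes off first (subtract 4) ⇒ sub: x = -1.

Answer: x ∈ {-1}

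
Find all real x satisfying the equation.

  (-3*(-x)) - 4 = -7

Step 1. [(-3*(-x)) - 4 = -7] peel the -4: add 4 from each side. So sub: -3*(-x) = -3.
Step 2. [-3*(-x) = -3] LHS = -3·(…); ÷-3 both sides, so div: -x = 1.
Step 3. [-x = 1] flip signs both sides ⇒ neg: x = -1.

Answer: x ∈ {-1}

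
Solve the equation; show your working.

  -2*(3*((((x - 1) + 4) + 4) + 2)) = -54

Step 1. [-2*(3*((((x - 1) + 4) + 4) + 2)) = -54] LHS = -2·(…); ÷-2 both sides, so div: 3*((((x - 1) + 4) + 4) + 2) = 27.
Step 2. [3*((((x - 1) + 4) + 4) + 2) = 27] 3·(inner) — divide through by 3. So div: (((x - 1) + 4) + 4) + 2 = 9.
Step 3. [(((x - 1) + 4) + 4) + 2 = 9] 2 comes off first (subtract 2). So sub: ((x - 1) + 4) + 4 = 7.
Step 4. [((x - 1) + 4) + 4 = 7] peel the +4: subtract 4 from each side. So sub: (x - 1) + 4 = 3.
Step 5. [(x - 1) + 4 = 3] +4 is outermost — subtract 4 both sides, so sub: x - 1 = -1.
Step 6. [x - 1 = -1] the outer -1 inverts by adding 1 ⇒ sub: x = 0.

Answer: x ∈ {0}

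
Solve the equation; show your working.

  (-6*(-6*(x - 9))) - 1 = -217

Step 1. [(-6*(-6*(x - 9))) - 1 = -217] add 1: x sits inside (… - 1). So sub: -6*(-6*(x - 9)) = -216.
Step 2. [-6*(-6*(x - 9)) = -216] leading coefficient -6: divide by -6, so div: -6*(x - 9) = 36.
Step 3. [-6*(x - 9) = 36] -6·(inner) — divide through by -6. So div: x - 9 = -6.
Step 4. [x - 9 = -6] add 9: x sits inside (… - 9). So sub: x = 3.

Answer: x ∈ {3}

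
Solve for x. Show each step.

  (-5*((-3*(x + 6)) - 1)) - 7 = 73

Step 1. [(-5*((-3*(x + 6)) - 1)) - 7 = 73] the outer -7 inverts by adding 7. So sub: -5*((-3*(x + 6)) - 1) = 80.
Step 2. [-5*((-3*(x + 6)) - 1) = 80] -5·(inner) — divide through by -5 ⇒ div: (-3*(x + 6)) - 1 = -16.
Step 3. [(-3*(x + 6)) - 1 = -16] the outer -1 inverts by adding 1. So sub: -3*(x + 6) = -15.
Step 4. [-3*(x + 6) = -15] leading coefficient -3: divide by -3. So div: x + 6 = 5.
Step 5. [x + 6 = 5] the outer +6 inverts by subtracting 6. So sub: x = -1.

Answer: x ∈ {-1}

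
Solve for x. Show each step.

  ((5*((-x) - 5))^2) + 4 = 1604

Step 1. [((5*((-x) - 5))^2) + 4 = 1604] subtract 4: x sits inside (… + 4) ⇒ sub: (5*((-x) - 5))^2 = 1600.
Step 2. [(5*((-x) - 5))^2 = 1600] 1600 ≥ 0, LHS is (·)² — take ±√ ⇒ sqrt: 5*((-x) - 5) = 40 or -40.
Step 3. [5*((-x) - 5) = 40 or -40] leading coefficient 5: divide by 5, so div: (-x) - 5 = 8 or -8.
Step 4. [(-x) - 5 = 8 or -8] peel the -5: add 5 from each side ⇒ sub: -x = 13 or -3.
Step 5. [-x = 13 or -3] flip signs both sides. So neg: x = -13 or 3.

Answer: x ∈ {-13, 3}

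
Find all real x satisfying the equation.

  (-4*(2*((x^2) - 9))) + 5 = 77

Step 1. [(-4*(2*((x^2) - 9))) + 5 = 77] +5 is outermost — subtract 5 both sides ⇒ sub: -4*(2*((x^2) - 9)) = 72.
Step 2. [-4*(2*((x^2) - 9)) = 72] -4 out front; divide by -4 ⇒ div: 2*((x^2) - 9) = -18.
Step 3. [2*((x^2) - 9) = -18] leading coefficient 2: divide by 2. So div: (x^2) - 9 = -9.
Step 4. [(x^2) - 9 = -9] 9 comes off first (add 9). So sub: x^2 = 0.
Step 5. [x^2 = 0] LHS squared, RHS 0 ≥ 0: apply √ (±). So sqrt: x = 0.

Answer: x ∈ {0}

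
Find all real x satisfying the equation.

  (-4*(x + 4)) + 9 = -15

Step 1. [(-4*(x + 4)) + 9 = -15] +9 is outermost — subtract 9 both sides ⇒ sub: -4*(x + 4) = -24.
Step 2. [-4*(x + 4) = -24] -4 out front; divide by -4, so div: x + 4 = 6.
Step 3. [x + 4 = 6] 4 comes off first (subtract 4), so sub: x = 2.

Answer: x ∈ {2}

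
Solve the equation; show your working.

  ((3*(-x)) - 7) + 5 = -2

Step 1. [((3*(-x)) - 7) + 5 = -2] 5 comes off first (subtract 5) ⇒ sub: (3*(-x)) - 7 = -7.
Step 2. [(3*(-x)) - 7 = -7] -7 is outermost — add 7 both sides ⇒ sub: 3*(-x) = 0.
Step 3. [3*(-x) = 0] 3·(inner) — divide through by 3, so div: -x = 0.
Step 4. [-x = 0] leading − — multiply by −1, so neg: x = 0.

Answer: x ∈ {0}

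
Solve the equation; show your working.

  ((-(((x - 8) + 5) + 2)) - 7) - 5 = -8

Step 1. [((-(((x - 8) + 5) + 2)) - 7) - 5 = -8] the outer -5 inverts by adding 5, so sub: (-(((x - 8) + 5) + 2)) - 7 = -3.
Step 2. [(-(((x - 8) + 5) + 2)) - 7 = -3] peel the -7: add 7 from each side ⇒ sub: -(((x - 8) + 5) + 2) = 4.
Step 3. [-(((x - 8) + 5) + 2) = 4] flip signs both sides. So neg: ((x - 8) + 5) + 2 = -4.
Step 4. [((x - 8) + 5) + 2 = -4] 2 comes off first (subtract 2), so sub: (x - 8) + 5 = -6.
Step 5. [(x - 8) + 5 = -6] +5 is outermost — subtract 5 both sides. So sub: x - 8 = -11.
Step 6. [x - 8 = -11] the outer -8 inverts by adding 8, so sub: x = -3.

Answer: x ∈ {-3}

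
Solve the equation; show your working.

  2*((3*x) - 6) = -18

Step 1. [2*((3*x) - 6) = -18] divide by the outer 2, so div: (3*x) - 6 = -9.
Step 2. [(3*x) - 6 = -9] 6 comes off first (add 6). So sub: 3*x = -3.
Step 3. [3*x = -3] 3·(inner) — divide through by 3 ⇒ div: x = -1.

Answer: x ∈ {-1}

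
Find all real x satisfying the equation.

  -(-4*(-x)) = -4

Step 1. [-(-4*(-x)) = -4] flip signs both sides. So neg: -4*(-x) = 4.
Step 2. [-4*(-x) = 4] LHS = -4·(…); ÷-4 both sides ⇒ div: -x = -1.
Step 3. [-x = -1] flip signs both sides, so neg: x = 1.

Answer: x ∈ {1}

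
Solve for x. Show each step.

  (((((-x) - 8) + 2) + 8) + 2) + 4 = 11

Step 1. [(((((-x) - 8) + 2) + 8) + 2) + 4 = 11] the outer +4 inverts by subtracting 4, so sub: ((((-x) - 8) + 2) + 8) + 2 = 7.
Step 2. [((((-x) - 8) + 2) + 8) + 2 = 7] +2 is outermost — subtract 2 both sides ⇒ sub: (((-x) - 8) + 2) + 8 = 5.
Step 3. [(((-x) - 8) + 2) + 8 = 5] +8 is outermost — subtract 8 both sides, so sub: ((-x) - 8) + 2 = -3.
Step 4. [((-x) - 8) + 2 = -3] +2 is outermost — subtract 2 both sides. So sub: (-x) - 8 = -5.
Step 5. [(-x) - 8 = -5] -8 is outermost — add 8 both sides, so sub: -x = 3.
Step 6. [-x = 3] flip signs both sides. So neg: x = -3.

Answer: x ∈ {-3}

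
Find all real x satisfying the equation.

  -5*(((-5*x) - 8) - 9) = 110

Step 1. [-5*(((-5*x) - 8) - 9) = 110] LHS = -5·(…); ÷-5 both sides ⇒ div: ((-5*x) - 8) - 9 = -22.
Step 2. [((-5*x) - 8) - 9 = -22] 9 comes off first (add 9). So sub: (-5*x) - 8 = -13.
Step 3. [(-5*x) - 8 = -13] 8 comes off first (add 8) ⇒ sub: -5*x = -5.
Step 4. [-5*x = -5] -5·(inner) — divide through by -5 ⇒ div: x = 1.

Answer: x ∈ {1}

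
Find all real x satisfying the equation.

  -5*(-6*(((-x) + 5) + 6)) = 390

Step 1. [-5*(-6*(((-x) + 5) + 6)) = 390] -5 out front; divide by -5, so div: -6*(((-x) + 5) + 6) = -78.
Step 2. [-6*(((-x) + 5) + 6) = -78] leading coefficient -6: divide by -6. So div: ((-x) + 5) + 6 = 13.
Step 3. [((-x) + 5) + 6 = 13] +6 is outermost — subtract 6 both sides ⇒ sub: (-x) + 5 = 7.
Step 4. [(-x) + 5 = 7] peel the +5: subtract 5 from each side ⇒ sub: -x = 2.
Step 5. [-x = 2] LHS negated; negate both sides, so neg: x = -2.

Answer: x ∈ {-2}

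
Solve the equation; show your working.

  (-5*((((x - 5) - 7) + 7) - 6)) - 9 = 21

Step 1. [(-5*((((x - 5) - 7) + 7) - 6)) - 9 = 21] 9 comes off first (add 9), so sub: -5*((((x - 5) - 7) + 7) - 6) = 30.
Step 2. [-5*((((x - 5) - 7) + 7) - 6) = 30] -5·(inner) — divide through by -5. So div: (((x - 5) - 7) + 7) - 6 = -6.
Step 3. [(((x - 5) - 7) + 7) - 6 = -6] peel the -6: add 6 from each side, so sub: ((x - 5) - 7) + 7 = 0.
Step 4. [((x - 5) - 7) + 7 = 0] the outer +7 inverts by subtracting 7. So sub: (x - 5) - 7 = -7.
Step 5. [(x - 5) - 7 = -7] -7 is outermost — add 7 both sides. So sub: x - 5 = 0.
Step 6. [x - 5 = 0] the outer -5 inverts by adding 5. So sub: x = 5.

Answer: x ∈ {5}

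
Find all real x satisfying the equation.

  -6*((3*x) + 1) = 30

Step 1. [-6*((3*x) + 1) = 30] leading coefficient -6: divide by -6, so div: (3*x) + 1 = -5.
Step 2. [(3*x) + 1 = -5] peel the +1: subtract 1 from each side, so sub: 3*x = -6.
Step 3. [3*x = -6] leading coefficient 3: divide by 3, so div: x = -2.

Answer: x ∈ {-2}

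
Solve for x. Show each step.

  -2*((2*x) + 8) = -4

Step 1. [-2*((2*x) + 8) = -4] leading coefficient -2: divide by -2. So div: (2*x) + 8 = 2.
Step 2. [(2*x) + 8 = 2] 8 comes off first (subtract 8), so sub: 2*x = -6.
Step 3. [2*x = -6] LHS = 2·(…); ÷2 both sides. So div: x = -3.

Answer: x ∈ {-3}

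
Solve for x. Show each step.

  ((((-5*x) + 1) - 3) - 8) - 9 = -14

Step 1. [((((-5*x) + 1) - 3) - 8) - 9 = -14] add 9: x sits inside (… - 9), so sub: (((-5*x) + 1) - 3) - 8 = -5.
Step 2. [(((-5*x) + 1) - 3) - 8 = -5] add 8: x sits inside (… - 8), so sub: ((-5*x) + 1) - 3 = 3.
Step 3. [((-5*x) + 1) - 3 = 3] 3 comes off first (add 3) ⇒ sub: (-5*x) + 1 = 6.
Step 4. [(-5*x) + 1 = 6] subtract 1: x sits inside (… + 1). So sub: -5*x = 5.
Step 5. [-5*x = 5] -5·(inner) — divide through by -5 ⇒ div: x = -1.

Answer: x ∈ {-1}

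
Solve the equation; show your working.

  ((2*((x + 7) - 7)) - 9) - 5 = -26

Step 1. [((2*((x + 7) - 7)) - 9) - 5 = -26] -5 is outermost — add 5 both sides ⇒ sub: (2*((x + 7) - 7)) - 9 = -21.
Step 2. [(2*((x + 7) - 7)) - 9 = -21] peel the -9: add 9 from each side, so sub: 2*((x + 7) - 7) = -12.
Step 3. [2*((x + 7) - 7) = -12] leading coefficient 2: divide by 2. So div: (x + 7) - 7 = -6.
Step 4. [(x + 7) - 7 = -6] peel the -7: add 7 from each side. So sub: x + 7 = 1.
Step 5. [x + 7 = 1] 7 comes off first (subtract 7), so sub: x = -6.

Answer: x ∈ {-6}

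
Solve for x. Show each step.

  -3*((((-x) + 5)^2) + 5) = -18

Step 1. [-3*((((-x) + 5)^2) + 5) = -18] LHS = -3·(…); ÷-3 both sides. So div: (((-x) + 5)^2) + 5 = 6.
Step 2. [(((-x) + 5)^2) + 5 = 6] 5 comes off first (subtract 5). So sub: ((-x) + 5)^2 = 1.
Step 3. [((-x) + 5)^2 = 1] √ both sides: 1 ≥ 0 gives two branches, so sqrt: (-x) + 5 = 1 or -1.
Step 4. [(-x) + 5 = 1 or -1] +5 is outermost — subtract 5 both sides ⇒ sub: -x = -4 or -6.
Step 5. [-x = -4 or -6] leading − — multiply by −1 ⇒ neg: x = 4 or 6.

Answer: x ∈ {4, 6}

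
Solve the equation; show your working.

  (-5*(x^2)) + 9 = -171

Step 1. [(-5*(x^2)) + 9 = -171] +9 is outermost — subtract 9 both sides, so sub: -5*(x^2) = -180.
Step 2. [-5*(x^2) = -180] -5 out front; divide by -5 ⇒ div: x^2 = 36.
Step 3. [x^2 = 36] 36 ≥ 0, LHS is (·)² — take ±√, so sqrt: x = 6 or -6.

Answer: x ∈ {-6, 6}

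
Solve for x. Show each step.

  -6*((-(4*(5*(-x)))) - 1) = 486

Step 1. [-6*((-(4*(5*(-x)))) - 1) = 486] LHS = -6·(…); ÷-6 both sides. So div: (-(4*(5*(-x)))) - 1 = -81.
Step 2. [(-(4*(5*(-x)))) - 1 = -81] the outer -1 inverts by adding 1 ⇒ sub: -(4*(5*(-x))) = -80.
Step 3. [-(4*(5*(-x))) = -80] leading − — multiply by −1. So neg: 4*(5*(-x)) = 80.
Step 4. [4*(5*(-x)) = 80] 4·(inner) — divide through by 4. So div: 5*(-x) = 20.
Step 5. [5*(-x) = 20] 5 out front; divide by 5, so div: -x = 4.
Step 6. [-x = 4] leading − — multiply by −1 ⇒ neg: x = -4.

Answer: x ∈ {-4}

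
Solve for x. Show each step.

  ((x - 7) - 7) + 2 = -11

Step 1. [((x - 7) - 7) + 2 = -11] 2 comes off first (subtract 2), so sub: (x - 7) - 7 = -13.
Step 2. [(x - 7) - 7 = -13] -7 is outermost — add 7 both sides. So sub: x - 7 = -6.
Step 3. [x - 7 = -6] add 7: x sits inside (… - 7). So sub: x = 1.

Answer: x ∈ {1}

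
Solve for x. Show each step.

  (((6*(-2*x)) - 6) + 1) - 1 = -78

Step 1. [(((6*(-2*x)) - 6) + 1) - 1 = -78] 1 comes off first (add 1). So sub: ((6*(-2*x)) - 6) + 1 = -77.
Step 2. [((6*(-2*x)) - 6) + 1 = -77] +1 is outermost — subtract 1 both sides ⇒ sub: (6*(-2*x)) - 6 = -78.
Step 3. [(6*(-2*x)) - 6 = -78] 6 | LHS and 6 | -78: pull 6 out ⇒ factor: (-2*x) - 1 = -13.
Step 4. [(-2*x) - 1 = -13] add 1: x sits inside (… - 1), so sub: -2*x = -12.
Step 5. [-2*x = -12] leading coefficient -2: divide by -2. So div: x = 6.

Answer: x ∈ {6}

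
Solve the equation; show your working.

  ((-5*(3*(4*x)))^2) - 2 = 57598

Step 1. [((-5*(3*(4*x)))^2) - 2 = 57598] peel the -2: add 2 from each side ⇒ sub: (-5*(3*(4*x)))^2 = 57600.
Step 2. [(-5*(3*(4*x)))^2 = 57600] √ both sides: 57600 ≥ 0 gives two branches, so sqrt: -5*(3*(4*x)) = 240 or -240.
Step 3. [-5*(3*(4*x)) = 240 or -240] LHS = -5·(…); ÷-5 both sides ⇒ div: 3*(4*x) = -48 or 48.
Step 4. [3*(4*x) = -48 or 48] divide by the outer 3. So div: 4*x = -16 or 16.
Step 5. [4*x = -16 or 16] leading coefficient 4: divide by 4. So div: x = -4 or 4.

Answer: x ∈ {-4, 4}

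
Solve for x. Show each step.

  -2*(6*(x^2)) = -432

Step 1. [-2*(6*(x^2)) = -432] LHS = -2·(…); ÷-2 both sides ⇒ div: 6*(x^2) = 216.
Step 2. [6*(x^2) = 216] leading coefficient 6: divide by 6, so div: x^2 = 36.
Step 3. [x^2 = 36] 36 ≥ 0, LHS is (·)² — take ±√, so sqrt: x = 6 or -6.

Answer: x ∈ {-6, 6}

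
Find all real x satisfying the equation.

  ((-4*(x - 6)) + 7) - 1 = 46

Step 1. [((-4*(x - 6)) + 7) - 1 = 46] 1 comes off first (add 1). So sub: (-4*(x - 6)) + 7 = 47.
Step 2. [(-4*(x - 6)) + 7 = 47] peel the +7: subtract 7 from each side ⇒ sub: -4*(x - 6) = 40.
Step 3. [-4*(x - 6) = 40] divide by the outer -4, so div: x - 6 = -10.
Step 4. [x - 6 = -10] peel the -6: add 6 from each side. So sub: x = -4.

Answer: x ∈ {-4}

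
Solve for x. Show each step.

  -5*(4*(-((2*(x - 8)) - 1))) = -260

Step 1. [-5*(4*(-((2*(x - 8)) - 1))) = -260] -5·(inner) — divide through by -5. So div: 4*(-((2*(x - 8)) - 1)) = 52.
Step 2. [4*(-((2*(x - 8)) - 1)) = 52] 4·(inner) — divide through by 4 ⇒ div: -((2*(x - 8)) - 1) = 13.
Step 3. [-((2*(x - 8)) - 1) = 13] LHS negated; negate both sides, so neg: (2*(x - 8)) - 1 = -13.
Step 4. [(2*(x - 8)) - 1 = -13] peel the -1: add 1 from each side. So sub: 2*(x - 8) = -12.
Step 5. [2*(x - 8) = -12] leading coefficient 2: divide by 2 ⇒ div: x - 8 = -6.
Step 6. [x - 8 = -6] peel the -8: add 8 from each side. So sub: x = 2.

Answer: x ∈ {2}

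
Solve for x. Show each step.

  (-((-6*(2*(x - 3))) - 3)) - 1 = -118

Step 1. [(-((-6*(2*(x - 3))) - 3)) - 1 = -118] 1 comes off first (add 1). So sub: -((-6*(2*(x - 3))) - 3) = -117.
Step 2. [-((-6*(2*(x - 3))) - 3) = -117] flip signs both sides. So neg: (-6*(2*(x - 3))) - 3 = 117.
Step 3. [(-6*(2*(x - 3))) - 3 = 117] -3 is outermost — add 3 both sides. So sub: -6*(2*(x - 3)) = 120.
Step 4. [-6*(2*(x - 3)) = 120] -6 out front; divide by -6. So div: 2*(x - 3) = -20.
Step 5. [2*(x - 3) = -20] leading coefficient 2: divide by 2. So div: x - 3 = -10.
Step 6. [x - 3 = -10] 3 comes off first (add 3), so sub: x = -7.

Answer: x ∈ {-7}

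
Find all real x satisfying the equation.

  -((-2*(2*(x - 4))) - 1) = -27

Step 1. [-((-2*(2*(x - 4))) - 1) = -27] flip signs both sides ⇒ neg: (-2*(2*(x - 4))) - 1 = 27.
Step 2. [(-2*(2*(x - 4))) - 1 = 27] -1 is outermost — add 1 both sides ⇒ sub: -2*(2*(x - 4)) = 28.
Step 3. [-2*(2*(x - 4)) = 28] leading coefficient -2: divide by -2 ⇒ div: 2*(x - 4) = -14.
Step 4. [2*(x - 4) = -14] 2·(inner) — divide through by 2, so div: x - 4 = -7.
Step 5. [x - 4 = -7] add 4: x sits inside (… - 4), so sub: x = -3.

Answer: x ∈ {-3}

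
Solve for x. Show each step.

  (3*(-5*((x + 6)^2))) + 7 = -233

Step 1. [(3*(-5*((x + 6)^2))) + 7 = -233] 7 comes off first (subtract 7), so sub: 3*(-5*((x + 6)^2)) = -240.
Step 2. [3*(-5*((x + 6)^2)) = -240] 3 out front; divide by 3. So div: -5*((x + 6)^2) = -80.
Step 3. [-5*((x + 6)^2) = -80] divide by the outer -5 ⇒ div: (x + 6)^2 = 16.
Step 4. [(x + 6)^2 = 16] LHS squared, RHS 16 ≥ 0: apply √ (±), so sqrt: x + 6 = 4 or -4.
Step 5. [x + 6 = 4 or -4] subtract 6: x sits inside (… + 6). So sub: x = -2 or -10.

Answer: x ∈ {-10, -2}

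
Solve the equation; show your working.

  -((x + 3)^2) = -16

Step 1. [-((x + 3)^2) = -16] LHS negated; negate both sides. So neg: (x + 3)^2 = 16.
Step 2. [(x + 3)^2 = 16] √ both sides: 16 ≥ 0 gives two branches ⇒ sqrt: x + 3 = 4 or -4.
Step 3. [x + 3 = 4 or -4] peel the +3: subtract 3 from each side, so sub: x = 1 or -7.

Answer: x ∈ {-7, 1}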